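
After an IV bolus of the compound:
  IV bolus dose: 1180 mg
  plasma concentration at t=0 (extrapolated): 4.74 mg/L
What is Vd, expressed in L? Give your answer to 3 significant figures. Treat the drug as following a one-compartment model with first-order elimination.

249 L

Vd = Dose / C₀ = 1180 / 4.74 = 248.9 L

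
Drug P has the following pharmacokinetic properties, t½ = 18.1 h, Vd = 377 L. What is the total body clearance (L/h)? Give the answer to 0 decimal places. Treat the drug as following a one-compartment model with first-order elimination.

k = ln2 / t½ = 0.693147 / 18.1 = 0.03830 h⁻¹
CL = k × Vd = 0.03830 × 377 = 14.44 L/h

14 L/h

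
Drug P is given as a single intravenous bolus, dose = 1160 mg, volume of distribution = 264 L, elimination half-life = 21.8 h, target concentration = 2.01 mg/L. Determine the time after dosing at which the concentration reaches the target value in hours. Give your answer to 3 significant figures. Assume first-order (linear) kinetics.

24.6 h

C₀ = Dose / Vd = 1160 / 264 = 4.394 mg/L
k = ln2 / t½ = 0.693147 / 21.8 = 0.03180 h⁻¹
t = ln(C₀ / C) / k = ln(4.394 / 2.01) / 0.03180
  = ln(2.186) / 0.03180 = 0.7821 / 0.03180 = 24.59 h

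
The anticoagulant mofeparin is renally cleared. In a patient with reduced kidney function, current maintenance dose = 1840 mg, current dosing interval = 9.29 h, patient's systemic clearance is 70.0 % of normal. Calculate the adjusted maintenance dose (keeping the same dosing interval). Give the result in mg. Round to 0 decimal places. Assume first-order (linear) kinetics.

To keep the same average steady-state level, dosing rate must scale with clearance.
CL ratio = 70.0 / 100 = 0.7000
New dose (same interval) = 1840 × 0.7000 = 1288 mg

1288 mg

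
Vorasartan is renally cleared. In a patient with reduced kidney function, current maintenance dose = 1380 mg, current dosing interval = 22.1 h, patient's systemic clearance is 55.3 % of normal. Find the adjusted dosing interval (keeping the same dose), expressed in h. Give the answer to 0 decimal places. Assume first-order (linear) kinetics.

40 h

To keep the same average steady-state level, dosing rate must scale with clearance.
CL ratio = 55.3 / 100 = 0.5530
New interval (same dose) = 22.1 / 0.5530 = 39.96 h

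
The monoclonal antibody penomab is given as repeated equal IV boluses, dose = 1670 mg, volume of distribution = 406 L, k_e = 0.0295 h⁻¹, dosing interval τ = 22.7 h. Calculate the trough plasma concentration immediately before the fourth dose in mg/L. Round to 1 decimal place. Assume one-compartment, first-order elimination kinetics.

3.7 mg/L

C₀ per dose = Dose / Vd = 1670 / 406 = 4.113 mg/L
Fraction remaining after one interval: r = e^(−kτ) = e^(−0.02950 × 22.7) = 0.5119
Before dose 4, 3 doses have been given (aged 1τ, 2τ, 3τ).
C_trough = C₀ × (r + r² + … + r^3) = C₀ × r(1−r^3)/(1−r)
        = 4.113 × 0.5119 × (1 − 0.1341) / (1 − 0.5119) = 3.735 mg/L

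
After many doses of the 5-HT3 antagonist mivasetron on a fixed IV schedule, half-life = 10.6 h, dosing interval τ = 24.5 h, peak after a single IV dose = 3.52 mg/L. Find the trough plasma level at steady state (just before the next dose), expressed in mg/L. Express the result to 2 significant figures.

0.89 mg/L

k = ln2 / t½ = 0.693147 / 10.6 = 0.06539 h⁻¹
e^(−kτ) = e^(−0.06539 × 24.5) = 0.2015
Accumulation ratio R = 1 / (1 − e^(−kτ)) = 1 / (1 − 0.2015) = 1.252
Steady-state trough = C₀ × R × e^(−kτ) = 3.52 × 1.252 × 0.2015 = 0.8880 mg/L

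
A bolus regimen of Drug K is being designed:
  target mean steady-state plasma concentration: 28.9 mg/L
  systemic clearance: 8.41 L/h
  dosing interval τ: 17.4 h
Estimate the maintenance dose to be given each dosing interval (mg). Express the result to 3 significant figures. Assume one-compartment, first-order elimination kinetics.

At steady state, Dose/τ = Css × CL.
Dose = Css × CL × τ = 28.9 × 8.410 × 17.4 = 4229 mg

4230 mg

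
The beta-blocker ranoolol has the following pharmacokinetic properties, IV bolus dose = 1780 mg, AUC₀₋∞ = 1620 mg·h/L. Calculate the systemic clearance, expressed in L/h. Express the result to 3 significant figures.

1.10 L/h

CL = Dose / AUC = 1780 / 1620 = 1.099 L/h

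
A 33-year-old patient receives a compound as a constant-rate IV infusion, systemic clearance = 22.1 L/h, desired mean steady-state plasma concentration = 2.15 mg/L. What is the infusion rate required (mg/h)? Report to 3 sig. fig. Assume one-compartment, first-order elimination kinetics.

At steady state, infusion rate R₀ = Css × CL = 2.15 × 22.10 = 47.52 mg/h

47.5 mg/h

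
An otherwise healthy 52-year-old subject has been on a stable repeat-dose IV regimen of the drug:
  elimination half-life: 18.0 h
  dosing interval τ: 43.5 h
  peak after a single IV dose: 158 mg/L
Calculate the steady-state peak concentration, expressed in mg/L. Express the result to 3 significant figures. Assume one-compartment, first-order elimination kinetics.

194 mg/L

k = ln2 / t½ = 0.693147 / 18.0 = 0.03851 h⁻¹
e^(−kτ) = e^(−0.03851 × 43.5) = 0.1873
Accumulation ratio R = 1 / (1 − e^(−kτ)) = 1 / (1 − 0.1873) = 1.230
Steady-state peak = C₀ × R = 158 × 1.230 = 194.3 mg/L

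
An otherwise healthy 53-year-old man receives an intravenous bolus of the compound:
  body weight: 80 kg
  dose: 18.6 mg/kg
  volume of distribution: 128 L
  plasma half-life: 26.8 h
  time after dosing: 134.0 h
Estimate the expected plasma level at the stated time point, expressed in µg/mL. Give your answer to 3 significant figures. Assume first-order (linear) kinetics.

0.363 µg/mL

Total dose = 18.6 × 80 = 1488 mg
C₀ = Dose / Vd = 1488 / 128 = 11.63 mg/L
k = ln2 / t½ = 0.693147 / 26.8 = 0.02586 h⁻¹
t / t½ = 134.0 / 26.8 = 5 half-lives
C = C₀ × (1/2)^5 = 11.63 × 0.03125 = 0.3634 mg/L
(0.3634 mg/L = 0.3634 µg/mL)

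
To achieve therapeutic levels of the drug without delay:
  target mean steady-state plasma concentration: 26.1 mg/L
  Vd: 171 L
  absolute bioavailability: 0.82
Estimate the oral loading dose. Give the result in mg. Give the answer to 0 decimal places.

LD = Css × Vd / F = 26.1 × 171 / 0.82 = 5443 mg

5443 mg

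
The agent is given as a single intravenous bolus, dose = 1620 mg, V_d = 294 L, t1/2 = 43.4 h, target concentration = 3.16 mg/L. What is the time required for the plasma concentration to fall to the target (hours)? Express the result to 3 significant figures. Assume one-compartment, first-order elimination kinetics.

C₀ = Dose / Vd = 1620 / 294 = 5.510 mg/L
k = ln2 / t½ = 0.693147 / 43.4 = 0.01597 h⁻¹
t = ln(C₀ / C) / k = ln(5.510 / 3.16) / 0.01597
  = ln(1.744) / 0.01597 = 0.5562 / 0.01597 = 34.83 h

34.8 h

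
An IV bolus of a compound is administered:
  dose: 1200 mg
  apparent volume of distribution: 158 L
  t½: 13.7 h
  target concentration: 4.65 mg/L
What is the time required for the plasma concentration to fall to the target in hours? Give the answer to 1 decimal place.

9.7 h

C₀ = Dose / Vd = 1200 / 158 = 7.595 mg/L
k = ln2 / t½ = 0.693147 / 13.7 = 0.05059 h⁻¹
t = ln(C₀ / C) / k = ln(7.595 / 4.65) / 0.05059
  = ln(1.633) / 0.05059 = 0.4904 / 0.05059 = 9.694 h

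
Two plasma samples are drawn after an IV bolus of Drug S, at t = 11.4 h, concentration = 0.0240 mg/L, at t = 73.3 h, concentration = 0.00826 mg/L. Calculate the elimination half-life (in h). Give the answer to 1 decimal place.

40.2 h

k = ln(C₁/C₂) / (t₂ − t₁) = ln(0.0240/0.00826) / (73.3 − 11.4)
  = 1.067 / 61.90 = 0.01724 h⁻¹
t½ = ln2 / k = 0.693147 / 0.01724 = 40.21 h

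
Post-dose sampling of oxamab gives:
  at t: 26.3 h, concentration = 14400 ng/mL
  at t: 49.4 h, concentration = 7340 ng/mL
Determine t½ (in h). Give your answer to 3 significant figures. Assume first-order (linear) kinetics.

23.8 h

k = ln(C₁/C₂) / (t₂ − t₁) = ln(14400/7340) / (49.4 − 26.3)
  = 0.6739 / 23.10 = 0.02917 h⁻¹
t½ = ln2 / k = 0.693147 / 0.02917 = 23.76 h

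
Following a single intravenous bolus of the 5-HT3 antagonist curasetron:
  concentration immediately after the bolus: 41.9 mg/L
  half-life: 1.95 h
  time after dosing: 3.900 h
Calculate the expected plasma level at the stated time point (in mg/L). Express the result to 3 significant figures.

k = ln2 / t½ = 0.693147 / 1.95 = 0.3555 h⁻¹
t / t½ = 3.900 / 1.95 = 2 half-lives
C = C₀ × (1/2)^2 = 41.90 × 0.2500 = 10.48 mg/L

10.5 mg/L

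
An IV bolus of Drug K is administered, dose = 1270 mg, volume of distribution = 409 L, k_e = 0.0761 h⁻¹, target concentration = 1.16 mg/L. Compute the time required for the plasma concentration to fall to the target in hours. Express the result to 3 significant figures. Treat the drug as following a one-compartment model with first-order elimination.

12.9 h

C₀ = Dose / Vd = 1270 / 409 = 3.105 mg/L
t = ln(C₀ / C) / k = ln(3.105 / 1.16) / 0.07610
  = ln(2.677) / 0.07610 = 0.9847 / 0.07610 = 12.94 h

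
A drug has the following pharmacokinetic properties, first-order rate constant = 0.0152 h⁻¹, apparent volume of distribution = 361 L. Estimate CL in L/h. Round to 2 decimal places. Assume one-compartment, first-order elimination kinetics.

5.49 L/h

CL = k × Vd = 0.0152 × 361 = 5.487 L/h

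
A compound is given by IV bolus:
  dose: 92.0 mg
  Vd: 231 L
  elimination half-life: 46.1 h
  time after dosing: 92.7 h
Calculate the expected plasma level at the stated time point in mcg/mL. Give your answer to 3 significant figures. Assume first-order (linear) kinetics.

0.0988 mcg/mL

C₀ = Dose / Vd = 92.00 / 231 = 0.3983 mg/L
k = ln2 / t½ = 0.693147 / 46.1 = 0.01504 h⁻¹
C = C₀ · e^(−k·t) = 0.3983 × e^(−0.01504 × 92.7)
  = 0.3983 × 0.2480 = 0.09878 mg/L
(0.09878 mg/L = 0.09878 mcg/mL)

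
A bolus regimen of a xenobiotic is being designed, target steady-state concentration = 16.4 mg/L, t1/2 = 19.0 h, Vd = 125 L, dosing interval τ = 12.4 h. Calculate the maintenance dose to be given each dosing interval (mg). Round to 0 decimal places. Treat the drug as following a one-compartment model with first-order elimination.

927 mg

k = ln2 / t½ = 0.693147 / 19.0 = 0.03648 h⁻¹
CL = k × Vd = 0.03648 × 125 = 4.560 L/h
At steady state, Dose/τ = Css × CL.
Dose = Css × CL × τ = 16.4 × 4.560 × 12.4 = 927.3 mg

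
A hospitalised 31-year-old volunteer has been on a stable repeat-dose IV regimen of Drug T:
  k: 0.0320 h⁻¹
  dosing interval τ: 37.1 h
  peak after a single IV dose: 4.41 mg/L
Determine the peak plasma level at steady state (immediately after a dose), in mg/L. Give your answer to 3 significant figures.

e^(−kτ) = e^(−0.03200 × 37.1) = 0.3051
Accumulation ratio R = 1 / (1 − e^(−kτ)) = 1 / (1 − 0.3051) = 1.439
Steady-state peak = C₀ × R = 4.41 × 1.439 = 6.346 mg/L

6.35 mg/L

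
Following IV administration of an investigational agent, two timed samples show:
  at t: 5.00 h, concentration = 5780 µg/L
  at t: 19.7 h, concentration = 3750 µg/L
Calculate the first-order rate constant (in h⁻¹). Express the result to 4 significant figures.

k = ln(C₁/C₂) / (t₂ − t₁) = ln(5780/3750) / (19.7 − 5.00)
  = 0.4326 / 14.70 = 0.02943 h⁻¹

0.02943 h⁻¹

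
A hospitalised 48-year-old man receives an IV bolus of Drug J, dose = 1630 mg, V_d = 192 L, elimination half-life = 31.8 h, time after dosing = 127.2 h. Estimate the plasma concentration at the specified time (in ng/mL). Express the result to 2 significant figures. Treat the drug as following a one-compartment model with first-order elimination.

C₀ = Dose / Vd = 1630 / 192 = 8.490 mg/L
k = ln2 / t½ = 0.693147 / 31.8 = 0.02180 h⁻¹
t / t½ = 127.2 / 31.8 = 4 half-lives
C = C₀ × (1/2)^4 = 8.490 × 0.06250 = 0.5306 mg/L
Convert: 0.5306 mg/L × 1000 = 530.6 ng/mL

530 ng/mL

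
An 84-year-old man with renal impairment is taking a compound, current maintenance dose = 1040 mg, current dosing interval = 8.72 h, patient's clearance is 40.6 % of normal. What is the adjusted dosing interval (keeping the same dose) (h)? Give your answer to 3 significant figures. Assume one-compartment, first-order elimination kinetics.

21.5 h

To keep the same average steady-state level, dosing rate must scale with clearance.
CL ratio = 40.6 / 100 = 0.4060
New interval (same dose) = 8.72 / 0.4060 = 21.48 h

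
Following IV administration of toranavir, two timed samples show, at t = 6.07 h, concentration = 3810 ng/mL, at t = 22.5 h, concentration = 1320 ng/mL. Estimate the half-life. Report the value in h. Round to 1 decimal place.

k = ln(C₁/C₂) / (t₂ − t₁) = ln(3810/1320) / (22.5 − 6.07)
  = 1.060 / 16.43 = 0.06452 h⁻¹
t½ = ln2 / k = 0.693147 / 0.06452 = 10.74 h

10.7 h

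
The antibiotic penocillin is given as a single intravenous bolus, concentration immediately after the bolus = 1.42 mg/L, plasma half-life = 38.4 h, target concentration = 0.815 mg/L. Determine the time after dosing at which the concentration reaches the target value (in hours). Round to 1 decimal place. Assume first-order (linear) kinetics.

k = ln2 / t½ = 0.693147 / 38.4 = 0.01805 h⁻¹
t = ln(C₀ / C) / k = ln(1.420 / 0.815) / 0.01805
  = ln(1.742) / 0.01805 = 0.5550 / 0.01805 = 30.75 h

30.8 h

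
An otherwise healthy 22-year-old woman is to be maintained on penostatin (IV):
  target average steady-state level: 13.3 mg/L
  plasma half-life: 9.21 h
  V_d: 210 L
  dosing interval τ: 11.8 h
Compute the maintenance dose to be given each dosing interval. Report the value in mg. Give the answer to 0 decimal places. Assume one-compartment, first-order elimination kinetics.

k = ln2 / t½ = 0.693147 / 9.21 = 0.07526 h⁻¹
CL = k × Vd = 0.07526 × 210 = 15.80 L/h
At steady state, Dose/τ = Css × CL.
Dose = Css × CL × τ = 13.3 × 15.80 × 11.8 = 2480 mg

2480 mg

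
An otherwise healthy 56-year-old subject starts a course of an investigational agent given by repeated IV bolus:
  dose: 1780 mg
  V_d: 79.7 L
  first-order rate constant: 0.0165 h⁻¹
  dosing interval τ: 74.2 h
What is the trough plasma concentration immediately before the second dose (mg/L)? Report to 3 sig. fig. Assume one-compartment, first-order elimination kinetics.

6.57 mg/L

C₀ per dose = Dose / Vd = 1780 / 79.7 = 22.33 mg/L
Fraction remaining after one interval: r = e^(−kτ) = e^(−0.01650 × 74.2) = 0.2940
Before dose 2, 1 dose has been given (aged 1τ).
C_trough = C₀ × r = 22.33 × 0.2940 = 6.565 mg/L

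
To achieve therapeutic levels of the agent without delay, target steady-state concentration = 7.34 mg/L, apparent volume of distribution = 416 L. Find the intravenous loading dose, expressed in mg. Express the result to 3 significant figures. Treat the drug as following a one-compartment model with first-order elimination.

LD = Css × Vd = 7.34 × 416 = 3053 mg

3050 mg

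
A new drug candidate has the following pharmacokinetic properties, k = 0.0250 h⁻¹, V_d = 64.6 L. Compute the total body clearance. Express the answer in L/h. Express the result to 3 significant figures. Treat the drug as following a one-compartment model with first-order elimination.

1.62 L/h

CL = k × Vd = 0.0250 × 64.6 = 1.615 L/h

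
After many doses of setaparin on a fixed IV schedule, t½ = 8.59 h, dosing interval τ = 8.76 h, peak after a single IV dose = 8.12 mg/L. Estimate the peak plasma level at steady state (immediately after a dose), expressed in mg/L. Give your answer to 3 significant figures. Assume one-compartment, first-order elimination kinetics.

16.0 mg/L

k = ln2 / t½ = 0.693147 / 8.59 = 0.08069 h⁻¹
e^(−kτ) = e^(−0.08069 × 8.76) = 0.4932
Accumulation ratio R = 1 / (1 − e^(−kτ)) = 1 / (1 − 0.4932) = 1.973
Steady-state peak = C₀ × R = 8.12 × 1.973 = 16.02 mg/L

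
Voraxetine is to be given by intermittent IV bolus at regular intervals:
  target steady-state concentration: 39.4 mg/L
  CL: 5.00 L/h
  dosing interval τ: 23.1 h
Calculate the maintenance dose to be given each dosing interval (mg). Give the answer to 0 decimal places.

4551 mg

At steady state, Dose/τ = Css × CL.
Dose = Css × CL × τ = 39.4 × 5.000 × 23.1 = 4551 mg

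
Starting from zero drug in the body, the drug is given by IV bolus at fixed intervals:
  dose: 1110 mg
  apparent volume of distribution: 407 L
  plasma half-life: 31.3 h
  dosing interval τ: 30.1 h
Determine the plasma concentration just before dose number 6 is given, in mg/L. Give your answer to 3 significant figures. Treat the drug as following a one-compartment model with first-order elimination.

2.78 mg/L

C₀ per dose = Dose / Vd = 1110 / 407 = 2.727 mg/L
k = ln2 / t½ = 0.693147 / 31.3 = 0.02215 h⁻¹
Fraction remaining after one interval: r = e^(−kτ) = e^(−0.02215 × 30.1) = 0.5134
Before dose 6, 5 doses have been given (aged 1τ, 2τ, 3τ, 4τ, 5τ).
C_trough = C₀ × (r + r² + … + r^5) = C₀ × r(1−r^5)/(1−r)
        = 2.727 × 0.5134 × (1 − 0.03567) / (1 − 0.5134) = 2.775 mg/L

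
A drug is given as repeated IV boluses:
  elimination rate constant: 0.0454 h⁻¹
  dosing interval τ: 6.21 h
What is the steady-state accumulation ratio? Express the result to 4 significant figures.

4.070

e^(−kτ) = e^(−0.04540 × 6.21) = 0.7543
Accumulation ratio R = 1 / (1 − e^(−kτ)) = 1 / (1 − 0.7543) = 4.070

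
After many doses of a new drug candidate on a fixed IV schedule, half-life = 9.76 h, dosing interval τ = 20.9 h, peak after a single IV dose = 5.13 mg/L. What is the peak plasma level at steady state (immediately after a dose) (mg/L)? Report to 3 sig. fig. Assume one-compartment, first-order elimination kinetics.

k = ln2 / t½ = 0.693147 / 9.76 = 0.07102 h⁻¹
e^(−kτ) = e^(−0.07102 × 20.9) = 0.2267
Accumulation ratio R = 1 / (1 − e^(−kτ)) = 1 / (1 − 0.2267) = 1.293
Steady-state peak = C₀ × R = 5.13 × 1.293 = 6.633 mg/L

6.63 mg/L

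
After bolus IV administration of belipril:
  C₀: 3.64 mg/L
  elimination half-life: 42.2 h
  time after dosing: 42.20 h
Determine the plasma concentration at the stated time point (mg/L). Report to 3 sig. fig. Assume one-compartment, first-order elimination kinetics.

k = ln2 / t½ = 0.693147 / 42.2 = 0.01643 h⁻¹
t / t½ = 42.20 / 42.2 = 1 half-lives
C = C₀ × (1/2)^1 = 3.640 × 0.5000 = 1.820 mg/L

1.82 mg/L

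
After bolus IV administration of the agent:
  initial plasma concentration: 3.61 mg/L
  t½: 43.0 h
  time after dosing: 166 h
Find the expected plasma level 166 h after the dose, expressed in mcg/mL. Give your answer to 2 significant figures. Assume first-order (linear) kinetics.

k = ln2 / t½ = 0.693147 / 43.0 = 0.01612 h⁻¹
C = C₀ · e^(−k·t) = 3.610 × e^(−0.01612 × 166)
  = 3.610 × 0.06884 = 0.2485 mg/L
(0.2485 mg/L = 0.2485 mcg/mL)

0.25 mcg/mL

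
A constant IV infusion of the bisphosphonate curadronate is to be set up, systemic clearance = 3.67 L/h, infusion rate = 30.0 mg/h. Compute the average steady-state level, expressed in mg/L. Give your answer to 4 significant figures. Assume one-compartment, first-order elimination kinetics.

8.174 mg/L

At steady state Css = R₀ / CL = 30.0 / 3.670 = 8.174 mg/L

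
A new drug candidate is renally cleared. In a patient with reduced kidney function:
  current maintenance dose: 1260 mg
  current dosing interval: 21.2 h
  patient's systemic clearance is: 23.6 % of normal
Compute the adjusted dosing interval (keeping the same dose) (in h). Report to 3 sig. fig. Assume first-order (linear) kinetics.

To keep the same average steady-state level, dosing rate must scale with clearance.
CL ratio = 23.6 / 100 = 0.2360
New interval (same dose) = 21.2 / 0.2360 = 89.83 h

89.8 h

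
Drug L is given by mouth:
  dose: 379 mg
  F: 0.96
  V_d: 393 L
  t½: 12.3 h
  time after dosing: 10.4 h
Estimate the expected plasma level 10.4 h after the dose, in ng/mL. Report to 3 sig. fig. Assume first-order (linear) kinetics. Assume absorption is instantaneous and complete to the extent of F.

Amount reaching circulation = F × Dose = 0.96 × 379.0 = 363.8 mg
C₀ = F·Dose / Vd = 363.8 / 393 = 0.9257 mg/L
k = ln2 / t½ = 0.693147 / 12.3 = 0.05635 h⁻¹
C = C₀ · e^(−k·t) = 0.9257 × e^(−0.05635 × 10.4)
  = 0.9257 × 0.5565 = 0.5152 mg/L
Convert: 0.5152 mg/L × 1000 = 515.2 ng/mL

515 ng/mL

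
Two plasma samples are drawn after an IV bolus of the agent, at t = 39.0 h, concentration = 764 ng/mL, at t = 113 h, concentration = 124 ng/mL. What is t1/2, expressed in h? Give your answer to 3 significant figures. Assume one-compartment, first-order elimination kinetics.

k = ln(C₁/C₂) / (t₂ − t₁) = ln(764/124) / (113 − 39.0)
  = 1.818 / 74.00 = 0.02457 h⁻¹
t½ = ln2 / k = 0.693147 / 0.02457 = 28.21 h

28.2 h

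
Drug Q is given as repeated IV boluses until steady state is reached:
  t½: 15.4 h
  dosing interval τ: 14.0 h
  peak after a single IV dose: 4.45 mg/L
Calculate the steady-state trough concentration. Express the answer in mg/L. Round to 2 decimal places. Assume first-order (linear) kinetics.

k = ln2 / t½ = 0.693147 / 15.4 = 0.04501 h⁻¹
e^(−kτ) = e^(−0.04501 × 14.0) = 0.5325
Accumulation ratio R = 1 / (1 − e^(−kτ)) = 1 / (1 − 0.5325) = 2.139
Steady-state trough = C₀ × R × e^(−kτ) = 4.45 × 2.139 × 0.5325 = 5.069 mg/L

5.07 mg/L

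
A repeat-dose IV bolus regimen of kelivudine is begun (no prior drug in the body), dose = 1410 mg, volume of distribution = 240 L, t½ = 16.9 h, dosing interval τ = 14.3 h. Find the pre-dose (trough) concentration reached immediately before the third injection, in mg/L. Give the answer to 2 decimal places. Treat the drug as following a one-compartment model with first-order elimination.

5.09 mg/L

C₀ per dose = Dose / Vd = 1410 / 240 = 5.875 mg/L
k = ln2 / t½ = 0.693147 / 16.9 = 0.04101 h⁻¹
Fraction remaining after one interval: r = e^(−kτ) = e^(−0.04101 × 14.3) = 0.5563
Before dose 3, 2 doses have been given (aged 1τ, 2τ).
C_trough = C₀ × (r + r²) = 5.875 × (0.5563 + 0.3095) = 5.087 mg/L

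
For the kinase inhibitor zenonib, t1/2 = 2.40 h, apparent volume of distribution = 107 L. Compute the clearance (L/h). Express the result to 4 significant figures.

k = ln2 / t½ = 0.693147 / 2.40 = 0.2888 h⁻¹
CL = k × Vd = 0.2888 × 107 = 30.90 L/h

30.90 L/h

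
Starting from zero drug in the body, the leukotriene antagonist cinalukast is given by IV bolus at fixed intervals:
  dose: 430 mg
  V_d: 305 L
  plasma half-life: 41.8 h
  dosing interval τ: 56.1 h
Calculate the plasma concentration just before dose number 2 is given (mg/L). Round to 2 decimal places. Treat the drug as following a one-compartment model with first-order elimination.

0.56 mg/L

C₀ per dose = Dose / Vd = 430 / 305 = 1.410 mg/L
k = ln2 / t½ = 0.693147 / 41.8 = 0.01658 h⁻¹
Fraction remaining after one interval: r = e^(−kτ) = e^(−0.01658 × 56.1) = 0.3945
Before dose 2, 1 dose has been given (aged 1τ).
C_trough = C₀ × r = 1.410 × 0.3945 = 0.5562 mg/L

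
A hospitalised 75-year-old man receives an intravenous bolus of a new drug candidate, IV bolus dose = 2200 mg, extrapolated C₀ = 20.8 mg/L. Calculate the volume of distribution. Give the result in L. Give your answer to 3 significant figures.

Vd = Dose / C₀ = 2200 / 20.8 = 105.8 L

106 L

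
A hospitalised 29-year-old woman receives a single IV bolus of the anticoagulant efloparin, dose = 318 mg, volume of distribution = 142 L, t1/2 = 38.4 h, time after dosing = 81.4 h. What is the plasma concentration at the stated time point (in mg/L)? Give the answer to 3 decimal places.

0.515 mg/L

C₀ = Dose / Vd = 318.0 / 142 = 2.239 mg/L
k = ln2 / t½ = 0.693147 / 38.4 = 0.01805 h⁻¹
C = C₀ · e^(−k·t) = 2.239 × e^(−0.01805 × 81.4)
  = 2.239 × 0.2301 = 0.5152 mg/L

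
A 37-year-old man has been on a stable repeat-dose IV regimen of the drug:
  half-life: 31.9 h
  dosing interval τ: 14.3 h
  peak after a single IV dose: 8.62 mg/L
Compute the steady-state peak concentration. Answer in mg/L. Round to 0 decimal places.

32 mg/L

k = ln2 / t½ = 0.693147 / 31.9 = 0.02173 h⁻¹
e^(−kτ) = e^(−0.02173 × 14.3) = 0.7329
Accumulation ratio R = 1 / (1 − e^(−kτ)) = 1 / (1 − 0.7329) = 3.744
Steady-state peak = C₀ × R = 8.62 × 3.744 = 32.27 mg/L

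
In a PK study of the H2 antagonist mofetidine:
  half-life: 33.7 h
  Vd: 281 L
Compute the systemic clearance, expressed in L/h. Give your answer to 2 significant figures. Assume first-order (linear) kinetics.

5.8 L/h

k = ln2 / t½ = 0.693147 / 33.7 = 0.02057 h⁻¹
CL = k × Vd = 0.02057 × 281 = 5.780 L/h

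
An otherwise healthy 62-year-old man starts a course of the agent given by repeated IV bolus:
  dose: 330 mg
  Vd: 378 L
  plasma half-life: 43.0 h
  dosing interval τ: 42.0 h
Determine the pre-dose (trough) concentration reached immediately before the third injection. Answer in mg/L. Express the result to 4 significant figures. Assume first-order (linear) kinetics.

0.6690 mg/L

C₀ per dose = Dose / Vd = 330 / 378 = 0.8730 mg/L
k = ln2 / t½ = 0.693147 / 43.0 = 0.01612 h⁻¹
Fraction remaining after one interval: r = e^(−kτ) = e^(−0.01612 × 42.0) = 0.5081
Before dose 3, 2 doses have been given (aged 1τ, 2τ).
C_trough = C₀ × (r + r²) = 0.8730 × (0.5081 + 0.2582) = 0.6690 mg/L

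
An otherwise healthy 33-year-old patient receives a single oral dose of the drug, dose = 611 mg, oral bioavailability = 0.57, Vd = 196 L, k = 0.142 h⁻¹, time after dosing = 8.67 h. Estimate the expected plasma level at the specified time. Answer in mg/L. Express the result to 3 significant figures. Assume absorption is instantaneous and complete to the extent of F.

0.519 mg/L

Amount reaching circulation = F × Dose = 0.57 × 611.0 = 348.3 mg
C₀ = F·Dose / Vd = 348.3 / 196 = 1.777 mg/L
C = C₀ · e^(−k·t) = 1.777 × e^(−0.1420 × 8.67)
  = 1.777 × 0.2920 = 0.5189 mg/L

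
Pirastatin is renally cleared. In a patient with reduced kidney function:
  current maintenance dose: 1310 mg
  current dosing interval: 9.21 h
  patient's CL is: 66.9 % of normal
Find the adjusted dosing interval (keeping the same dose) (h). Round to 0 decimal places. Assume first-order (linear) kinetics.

To keep the same average steady-state level, dosing rate must scale with clearance.
CL ratio = 66.9 / 100 = 0.6690
New interval (same dose) = 9.21 / 0.6690 = 13.77 h

14 h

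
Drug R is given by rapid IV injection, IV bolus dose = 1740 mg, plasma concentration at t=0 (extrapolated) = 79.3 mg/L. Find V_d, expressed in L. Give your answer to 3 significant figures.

Vd = Dose / C₀ = 1740 / 79.3 = 21.94 L

21.9 L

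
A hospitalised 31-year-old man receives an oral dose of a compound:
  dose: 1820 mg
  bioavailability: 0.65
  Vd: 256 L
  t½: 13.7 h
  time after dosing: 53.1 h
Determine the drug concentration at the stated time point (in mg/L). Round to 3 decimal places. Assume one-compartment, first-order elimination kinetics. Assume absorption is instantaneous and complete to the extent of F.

Amount reaching circulation = F × Dose = 0.65 × 1820 = 1183 mg
C₀ = F·Dose / Vd = 1183 / 256 = 4.621 mg/L
k = ln2 / t½ = 0.693147 / 13.7 = 0.05059 h⁻¹
C = C₀ · e^(−k·t) = 4.621 × e^(−0.05059 × 53.1)
  = 4.621 × 0.06813 = 0.3148 mg/L

0.315 mg/L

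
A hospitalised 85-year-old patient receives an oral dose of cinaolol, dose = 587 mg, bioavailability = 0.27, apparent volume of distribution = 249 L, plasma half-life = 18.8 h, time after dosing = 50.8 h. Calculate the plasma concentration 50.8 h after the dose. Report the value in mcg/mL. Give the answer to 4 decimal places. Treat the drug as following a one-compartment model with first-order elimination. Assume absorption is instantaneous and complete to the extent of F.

0.0978 mcg/mL

Amount reaching circulation = F × Dose = 0.27 × 587.0 = 158.5 mg
C₀ = F·Dose / Vd = 158.5 / 249 = 0.6365 mg/L
k = ln2 / t½ = 0.693147 / 18.8 = 0.03687 h⁻¹
C = C₀ · e^(−k·t) = 0.6365 × e^(−0.03687 × 50.8)
  = 0.6365 × 0.1537 = 0.09783 mg/L
(0.09783 mg/L = 0.09783 mcg/mL)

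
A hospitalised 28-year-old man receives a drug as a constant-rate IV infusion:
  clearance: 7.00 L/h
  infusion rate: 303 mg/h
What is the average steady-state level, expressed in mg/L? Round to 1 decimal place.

At steady state Css = R₀ / CL = 303 / 7.000 = 43.29 mg/L

43.3 mg/L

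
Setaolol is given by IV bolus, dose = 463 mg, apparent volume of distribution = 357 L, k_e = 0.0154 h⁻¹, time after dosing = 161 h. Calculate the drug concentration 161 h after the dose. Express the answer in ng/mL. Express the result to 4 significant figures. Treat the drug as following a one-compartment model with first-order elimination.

108.7 ng/mL

C₀ = Dose / Vd = 463.0 / 357 = 1.297 mg/L
C = C₀ · e^(−k·t) = 1.297 × e^(−0.01540 × 161)
  = 1.297 × 0.08379 = 0.1087 mg/L
Convert: 0.1087 mg/L × 1000 = 108.7 ng/mL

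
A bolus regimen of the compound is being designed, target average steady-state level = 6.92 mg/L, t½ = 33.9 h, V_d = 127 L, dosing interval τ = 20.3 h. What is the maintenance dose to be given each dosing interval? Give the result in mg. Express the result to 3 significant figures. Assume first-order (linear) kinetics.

365 mg

k = ln2 / t½ = 0.693147 / 33.9 = 0.02045 h⁻¹
CL = k × Vd = 0.02045 × 127 = 2.597 L/h
At steady state, Dose/τ = Css × CL.
Dose = Css × CL × τ = 6.92 × 2.597 × 20.3 = 364.8 mg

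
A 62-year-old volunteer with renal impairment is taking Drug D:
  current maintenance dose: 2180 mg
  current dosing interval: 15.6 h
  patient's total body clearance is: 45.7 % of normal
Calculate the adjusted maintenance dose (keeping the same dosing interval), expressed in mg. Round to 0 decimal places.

996 mg

To keep the same average steady-state level, dosing rate must scale with clearance.
CL ratio = 45.7 / 100 = 0.4570
New dose (same interval) = 2180 × 0.4570 = 996.3 mg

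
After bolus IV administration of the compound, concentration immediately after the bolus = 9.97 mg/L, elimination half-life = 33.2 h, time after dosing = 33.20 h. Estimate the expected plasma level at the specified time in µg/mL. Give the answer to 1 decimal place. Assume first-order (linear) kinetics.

5.0 µg/mL

k = ln2 / t½ = 0.693147 / 33.2 = 0.02088 h⁻¹
t / t½ = 33.20 / 33.2 = 1 half-lives
C = C₀ × (1/2)^1 = 9.970 × 0.5000 = 4.985 mg/L
(4.985 mg/L = 4.985 µg/mL)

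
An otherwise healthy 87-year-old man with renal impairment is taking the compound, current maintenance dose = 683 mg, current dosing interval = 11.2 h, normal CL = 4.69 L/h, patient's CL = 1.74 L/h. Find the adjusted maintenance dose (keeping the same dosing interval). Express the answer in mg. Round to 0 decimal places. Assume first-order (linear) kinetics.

To keep the same average steady-state level, dosing rate must scale with clearance.
CL ratio = 1.74 / 4.69 = 0.3710
New dose (same interval) = 683 × 0.3710 = 253.4 mg

253 mg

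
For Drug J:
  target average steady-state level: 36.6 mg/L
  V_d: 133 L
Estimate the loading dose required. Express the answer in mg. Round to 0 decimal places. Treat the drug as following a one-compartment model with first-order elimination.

LD = Css × Vd = 36.6 × 133 = 4868 mg

4868 mg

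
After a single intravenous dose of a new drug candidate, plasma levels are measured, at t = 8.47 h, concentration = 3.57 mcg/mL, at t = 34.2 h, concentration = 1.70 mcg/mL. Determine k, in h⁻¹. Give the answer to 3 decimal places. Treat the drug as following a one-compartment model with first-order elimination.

k = ln(C₁/C₂) / (t₂ − t₁) = ln(3.57/1.70) / (34.2 − 8.47)
  = 0.7419 / 25.73 = 0.02883 h⁻¹

0.029 h⁻¹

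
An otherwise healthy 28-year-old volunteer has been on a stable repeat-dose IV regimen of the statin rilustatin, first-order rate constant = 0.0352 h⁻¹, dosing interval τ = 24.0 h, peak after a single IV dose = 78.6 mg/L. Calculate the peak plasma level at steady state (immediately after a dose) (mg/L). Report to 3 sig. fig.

e^(−kτ) = e^(−0.03520 × 24.0) = 0.4296
Accumulation ratio R = 1 / (1 − e^(−kτ)) = 1 / (1 − 0.4296) = 1.753
Steady-state peak = C₀ × R = 78.6 × 1.753 = 137.8 mg/L

138 mg/L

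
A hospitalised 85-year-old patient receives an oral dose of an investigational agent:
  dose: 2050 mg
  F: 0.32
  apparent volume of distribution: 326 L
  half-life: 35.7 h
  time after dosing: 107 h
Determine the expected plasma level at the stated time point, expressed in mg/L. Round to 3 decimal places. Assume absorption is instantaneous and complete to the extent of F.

0.252 mg/L

Amount reaching circulation = F × Dose = 0.32 × 2050 = 656.0 mg
C₀ = F·Dose / Vd = 656.0 / 326 = 2.012 mg/L
k = ln2 / t½ = 0.693147 / 35.7 = 0.01942 h⁻¹
C = C₀ · e^(−k·t) = 2.012 × e^(−0.01942 × 107)
  = 2.012 × 0.1252 = 0.2519 mg/L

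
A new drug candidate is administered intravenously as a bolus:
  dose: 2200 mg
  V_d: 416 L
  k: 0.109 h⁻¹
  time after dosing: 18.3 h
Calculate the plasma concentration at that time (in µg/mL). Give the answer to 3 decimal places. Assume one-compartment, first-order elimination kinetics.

C₀ = Dose / Vd = 2200 / 416 = 5.288 mg/L
C = C₀ · e^(−k·t) = 5.288 × e^(−0.1090 × 18.3)
  = 5.288 × 0.1361 = 0.7197 mg/L
(0.7197 mg/L = 0.7197 µg/mL)

0.720 µg/mL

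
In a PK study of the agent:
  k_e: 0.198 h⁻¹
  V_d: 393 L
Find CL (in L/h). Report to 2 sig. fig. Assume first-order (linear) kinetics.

CL = k × Vd = 0.198 × 393 = 77.81 L/h

78 L/h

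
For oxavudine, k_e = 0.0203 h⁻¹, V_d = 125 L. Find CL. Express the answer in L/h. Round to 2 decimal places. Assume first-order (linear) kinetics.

CL = k × Vd = 0.0203 × 125 = 2.538 L/h

2.54 L/h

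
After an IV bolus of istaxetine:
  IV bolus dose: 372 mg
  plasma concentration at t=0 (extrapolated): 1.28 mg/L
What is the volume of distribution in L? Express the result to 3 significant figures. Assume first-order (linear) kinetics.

291 L

Vd = Dose / C₀ = 372.0 / 1.28 = 290.6 L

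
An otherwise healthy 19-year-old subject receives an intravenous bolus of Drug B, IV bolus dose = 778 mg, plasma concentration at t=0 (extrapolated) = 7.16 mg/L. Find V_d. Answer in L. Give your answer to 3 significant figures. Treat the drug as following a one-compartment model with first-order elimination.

109 L

Vd = Dose / C₀ = 778.0 / 7.16 = 108.7 L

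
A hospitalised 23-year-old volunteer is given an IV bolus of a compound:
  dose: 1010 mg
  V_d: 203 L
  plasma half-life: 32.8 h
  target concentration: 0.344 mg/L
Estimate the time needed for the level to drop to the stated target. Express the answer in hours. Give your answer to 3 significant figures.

C₀ = Dose / Vd = 1010 / 203 = 4.975 mg/L
k = ln2 / t½ = 0.693147 / 32.8 = 0.02113 h⁻¹
t = ln(C₀ / C) / k = ln(4.975 / 0.344) / 0.02113
  = ln(14.46) / 0.02113 = 2.671 / 0.02113 = 126.4 h

126 h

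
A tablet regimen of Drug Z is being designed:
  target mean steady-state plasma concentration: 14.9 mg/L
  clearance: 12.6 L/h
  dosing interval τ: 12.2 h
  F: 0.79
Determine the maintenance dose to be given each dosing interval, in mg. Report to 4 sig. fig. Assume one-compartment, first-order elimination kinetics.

At steady state, F × (Dose/τ) = Css × CL.
Dose = Css × CL × τ / F = 14.9 × 12.60 × 12.2 / 0.79 = 2899 mg

2899 mg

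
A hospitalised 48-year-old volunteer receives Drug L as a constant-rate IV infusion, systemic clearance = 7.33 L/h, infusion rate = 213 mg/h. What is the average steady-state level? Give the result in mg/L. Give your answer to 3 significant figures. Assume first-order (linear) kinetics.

At steady state Css = R₀ / CL = 213 / 7.330 = 29.06 mg/L

29.1 mg/L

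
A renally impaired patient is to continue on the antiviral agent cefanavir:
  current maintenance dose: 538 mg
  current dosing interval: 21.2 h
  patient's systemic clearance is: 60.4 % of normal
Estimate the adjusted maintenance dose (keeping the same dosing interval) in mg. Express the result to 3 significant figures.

To keep the same average steady-state level, dosing rate must scale with clearance.
CL ratio = 60.4 / 100 = 0.6040
New dose (same interval) = 538 × 0.6040 = 325.0 mg

325 mg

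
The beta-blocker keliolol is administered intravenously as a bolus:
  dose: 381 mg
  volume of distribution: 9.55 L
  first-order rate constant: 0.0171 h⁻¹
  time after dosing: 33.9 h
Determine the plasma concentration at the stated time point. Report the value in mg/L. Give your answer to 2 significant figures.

22 mg/L

C₀ = Dose / Vd = 381.0 / 9.55 = 39.90 mg/L
C = C₀ · e^(−k·t) = 39.90 × e^(−0.01710 × 33.9)
  = 39.90 × 0.5601 = 22.35 mg/L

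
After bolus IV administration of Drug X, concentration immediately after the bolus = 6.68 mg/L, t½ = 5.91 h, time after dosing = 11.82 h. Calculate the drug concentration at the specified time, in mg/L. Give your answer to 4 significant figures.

k = ln2 / t½ = 0.693147 / 5.91 = 0.1173 h⁻¹
t / t½ = 11.82 / 5.91 = 2 half-lives
C = C₀ × (1/2)^2 = 6.680 × 0.2500 = 1.670 mg/L

1.670 mg/L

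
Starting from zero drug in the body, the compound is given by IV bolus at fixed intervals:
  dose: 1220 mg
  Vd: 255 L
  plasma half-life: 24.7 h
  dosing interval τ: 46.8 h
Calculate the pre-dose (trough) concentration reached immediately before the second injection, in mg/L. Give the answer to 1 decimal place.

C₀ per dose = Dose / Vd = 1220 / 255 = 4.784 mg/L
k = ln2 / t½ = 0.693147 / 24.7 = 0.02806 h⁻¹
Fraction remaining after one interval: r = e^(−kτ) = e^(−0.02806 × 46.8) = 0.2690
Before dose 2, 1 dose has been given (aged 1τ).
C_trough = C₀ × r = 4.784 × 0.2690 = 1.287 mg/L

1.3 mg/L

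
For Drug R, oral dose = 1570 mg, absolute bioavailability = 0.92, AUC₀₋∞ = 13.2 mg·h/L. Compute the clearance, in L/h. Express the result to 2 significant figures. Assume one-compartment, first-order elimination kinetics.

CL = F·Dose / AUC = 0.92 × 1570 / 13.2 = 109.4 L/h

110 L/h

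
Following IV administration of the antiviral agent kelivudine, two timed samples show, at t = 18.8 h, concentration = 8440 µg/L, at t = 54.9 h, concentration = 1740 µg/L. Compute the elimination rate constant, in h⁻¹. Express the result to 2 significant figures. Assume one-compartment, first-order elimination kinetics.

0.044 h⁻¹

k = ln(C₁/C₂) / (t₂ − t₁) = ln(8440/1740) / (54.9 − 18.8)
  = 1.579 / 36.10 = 0.04374 h⁻¹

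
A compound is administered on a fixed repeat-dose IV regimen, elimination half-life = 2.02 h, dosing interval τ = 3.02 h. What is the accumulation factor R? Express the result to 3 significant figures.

1.55

k = ln2 / t½ = 0.693147 / 2.02 = 0.3431 h⁻¹
e^(−kτ) = e^(−0.3431 × 3.02) = 0.3548
Accumulation ratio R = 1 / (1 − e^(−kτ)) = 1 / (1 − 0.3548) = 1.550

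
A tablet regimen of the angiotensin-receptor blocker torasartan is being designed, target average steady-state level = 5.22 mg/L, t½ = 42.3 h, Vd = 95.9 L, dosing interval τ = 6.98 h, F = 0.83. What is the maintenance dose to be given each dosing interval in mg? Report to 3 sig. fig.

k = ln2 / t½ = 0.693147 / 42.3 = 0.01639 h⁻¹
CL = k × Vd = 0.01639 × 95.9 = 1.572 L/h
At steady state, F × (Dose/τ) = Css × CL.
Dose = Css × CL × τ / F = 5.22 × 1.572 × 6.98 / 0.83 = 69.01 mg

69.0 mg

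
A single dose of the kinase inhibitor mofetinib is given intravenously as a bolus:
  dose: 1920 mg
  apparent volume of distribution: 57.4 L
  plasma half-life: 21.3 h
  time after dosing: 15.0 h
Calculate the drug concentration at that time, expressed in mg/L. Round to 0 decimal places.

C₀ = Dose / Vd = 1920 / 57.4 = 33.45 mg/L
k = ln2 / t½ = 0.693147 / 21.3 = 0.03254 h⁻¹
C = C₀ · e^(−k·t) = 33.45 × e^(−0.03254 × 15.0)
  = 33.45 × 0.6138 = 20.53 mg/L

21 mg/L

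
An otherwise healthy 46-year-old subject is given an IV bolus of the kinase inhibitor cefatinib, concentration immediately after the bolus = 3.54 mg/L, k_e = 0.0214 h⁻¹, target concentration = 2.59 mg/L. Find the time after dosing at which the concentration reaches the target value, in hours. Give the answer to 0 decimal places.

t = ln(C₀ / C) / k = ln(3.540 / 2.59) / 0.02140
  = ln(1.367) / 0.02140 = 0.3126 / 0.02140 = 14.61 h

15 h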